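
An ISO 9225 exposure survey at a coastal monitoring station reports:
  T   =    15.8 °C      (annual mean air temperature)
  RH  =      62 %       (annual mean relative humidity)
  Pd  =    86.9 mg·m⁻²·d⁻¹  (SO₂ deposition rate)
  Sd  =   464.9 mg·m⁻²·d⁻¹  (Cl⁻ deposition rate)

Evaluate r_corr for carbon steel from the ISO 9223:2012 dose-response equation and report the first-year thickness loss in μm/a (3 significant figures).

carbon steel: f(T) = -0.054·(T−10) [T>10 °C] = -0.3132
  Pd branch = 1.77·Pd^0.52·e^(0.02·RH+f) = 45.58 μm/a
  Cl⁻ term: 0.102·464.9^0.62·exp(0.033·62+0.04·15.8) = 66.9
  sum: 45.58 + 66.9 → r_corr = 112.5 μm/a

r_corr = 112 μm/a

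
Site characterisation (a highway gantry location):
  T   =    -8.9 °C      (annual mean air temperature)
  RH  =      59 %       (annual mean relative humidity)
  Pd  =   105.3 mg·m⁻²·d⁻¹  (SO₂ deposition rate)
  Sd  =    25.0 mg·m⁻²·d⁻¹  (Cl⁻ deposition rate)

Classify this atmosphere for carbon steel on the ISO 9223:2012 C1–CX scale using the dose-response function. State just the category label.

C2

carbon steel: f(T) = +0.150·(T−10) [T≤10 °C] = -2.8350
  SO₂ term: 1.77·105.3^0.52·exp(0.02·59-2.8350) = 3.81
  Sd branch = 0.102·Sd^0.62·e^(0.033·RH+0.04·T) = 3.684 μm/a
  sum: 3.81 + 3.684 → r_corr = 7.493 μm/a
7.49 μm/a falls in (1.3, 25] for carbon steel → category C2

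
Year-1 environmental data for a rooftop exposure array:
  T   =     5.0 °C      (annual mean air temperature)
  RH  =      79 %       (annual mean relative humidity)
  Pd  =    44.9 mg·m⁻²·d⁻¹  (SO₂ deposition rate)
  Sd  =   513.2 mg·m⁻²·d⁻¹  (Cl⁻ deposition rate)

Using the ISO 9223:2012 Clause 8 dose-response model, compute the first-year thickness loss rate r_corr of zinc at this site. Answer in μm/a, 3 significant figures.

zinc: T≤10 °C ⇒ hinge +0.038·(5.0−10) = -0.1900
  Pd branch = 0.0129·Pd^0.44·e^(0.046·RH+f) = 2.154 μm/a
  Sd branch = 0.0175·Sd^0.57·e^(0.008·RH+0.085·T) = 1.766 μm/a
  r_corr = 2.154 + 1.766 = 3.92 μm/a

r_corr = 3.92 μm/a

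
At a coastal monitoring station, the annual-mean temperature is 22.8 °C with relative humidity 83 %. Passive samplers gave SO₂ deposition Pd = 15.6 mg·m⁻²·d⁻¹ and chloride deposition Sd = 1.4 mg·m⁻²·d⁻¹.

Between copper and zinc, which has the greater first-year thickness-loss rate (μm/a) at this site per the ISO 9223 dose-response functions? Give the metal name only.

copper

copper: f(T) = -0.080·(T−10) [T>10 °C] = -1.0240
  SO₂ term: 0.0053·15.6^0.26·exp(0.059·83-1.0240) = 0.5206
  Sd branch = 0.01025·Sd^0.27·e^(0.036·RH+0.049·T) = 0.6808 μm/a
  r_corr = 0.5206 + 0.6808 = 1.201 μm/a
zinc: temperature factor f = -0.071·(12.8) = -0.9088
  Pd branch = 0.0129·Pd^0.44·e^(0.046·RH+f) = 0.7925 μm/a
  Sd branch = 0.0175·Sd^0.57·e^(0.008·RH+0.085·T) = 0.286 μm/a
  r_corr = 0.7925 + 0.286 = 1.079 μm/a
Ordering by μm/a: copper (1.2) > zinc (1.08)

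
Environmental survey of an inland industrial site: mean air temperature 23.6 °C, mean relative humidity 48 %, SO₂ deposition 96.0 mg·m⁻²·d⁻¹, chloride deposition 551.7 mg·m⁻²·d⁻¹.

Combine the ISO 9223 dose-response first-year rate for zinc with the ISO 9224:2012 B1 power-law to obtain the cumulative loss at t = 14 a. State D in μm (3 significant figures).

zinc: temperature factor f = -0.071·(13.6) = -0.9656
  Pd branch = 0.0129·Pd^0.44·e^(0.046·RH+f) = 0.3329 μm/a
  Sd branch = 0.0175·Sd^0.57·e^(0.008·RH+0.085·T) = 6.979 μm/a
  sum: 0.3329 + 6.979 → r_corr = 7.312 μm/a
ISO 9224: D(t) = r_corr · t^b with b = 0.813 (zinc, B1)
  D(14) = 7.312 × 14^0.813 = 7.312 × 8.547 = 62.49 μm

D(14) = 62.5 μm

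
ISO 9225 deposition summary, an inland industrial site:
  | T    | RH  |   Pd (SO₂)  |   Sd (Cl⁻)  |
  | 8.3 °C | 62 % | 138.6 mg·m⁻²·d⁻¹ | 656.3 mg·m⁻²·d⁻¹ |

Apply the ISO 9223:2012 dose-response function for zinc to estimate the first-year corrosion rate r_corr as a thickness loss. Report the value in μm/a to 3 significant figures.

r_corr = 4.18 μm/a

zinc: T≤10 °C ⇒ hinge +0.038·(8.3−10) = -0.0646
  SO₂ term: 0.0129·138.6^0.44·exp(0.046·62-0.0646) = 1.835
  Sd branch = 0.0175·Sd^0.57·e^(0.008·RH+0.085·T) = 2.347 μm/a
  r_corr = 1.835 + 2.347 = 4.182 μm/a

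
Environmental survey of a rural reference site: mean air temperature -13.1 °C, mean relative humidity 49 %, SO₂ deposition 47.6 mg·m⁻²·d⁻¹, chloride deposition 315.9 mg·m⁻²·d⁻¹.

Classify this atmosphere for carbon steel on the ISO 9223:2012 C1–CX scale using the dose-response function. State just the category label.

carbon steel: temperature factor f = +0.150·(-23.1) = -3.4650
  SO₂ term: 1.77·47.6^0.52·exp(0.02·49-3.4650) = 1.099
  Cl⁻ term: 0.102·315.9^0.62·exp(0.033·49+0.04·-13.1) = 10.79
  r_corr = 1.099 + 10.79 = 11.89 μm/a
Category bounds: 1.3…25 μm/a bracket r_corr ⇒ C2

C2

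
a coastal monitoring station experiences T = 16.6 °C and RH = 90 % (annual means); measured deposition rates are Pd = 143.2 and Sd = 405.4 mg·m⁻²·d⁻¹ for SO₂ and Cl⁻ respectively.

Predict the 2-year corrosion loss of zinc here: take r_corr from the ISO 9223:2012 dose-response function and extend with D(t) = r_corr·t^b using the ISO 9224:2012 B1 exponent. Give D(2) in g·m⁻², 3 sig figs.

D(2) = 113 g·m⁻²

zinc: f(T) = -0.071·(T−10) [T>10 °C] = -0.4686
  SO₂ term: 0.0129·143.2^0.44·exp(0.046·90-0.4686) = 4.505
  Cl⁻ term: 0.0175·405.4^0.57·exp(0.008·90+0.085·16.6) = 4.519
  r_corr = 4.505 + 4.519 = 9.023 μm/a
Long-term exponent b (ISO 9224 Table 2, B1) = 0.813
  D(2) = 9.023 × 2^0.813 = 9.023 × 1.757 = 15.85 μm
  Mass loss = 15.85 μm × 7.14 g/cm³ = 113.2 g·m⁻²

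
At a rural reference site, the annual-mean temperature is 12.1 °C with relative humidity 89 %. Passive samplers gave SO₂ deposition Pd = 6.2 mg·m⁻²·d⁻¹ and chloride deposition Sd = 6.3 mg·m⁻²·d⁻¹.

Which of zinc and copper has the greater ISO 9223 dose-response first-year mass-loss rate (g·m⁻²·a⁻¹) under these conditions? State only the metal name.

copper

zinc: T>10 °C ⇒ hinge -0.071·(12.1−10) = -0.1491
  sulphur-dioxide contribution → 1.488 μm/a
  chloride contribution → 0.2848 μm/a
  ⇒ r_corr(zinc) = 1.772 μm/a
  mass loss = 1.772 μm/a × 7.14 g/cm³ = 12.66 g·m⁻²·a⁻¹
copper: temperature factor f = -0.080·(2.1) = -0.1680
  sulphur-dioxide contribution → 1.373 μm/a
  chloride contribution → 0.7508 μm/a
  total first-year rate 2.124 μm/a
  mass loss = 2.124 μm/a × 8.96 g/cm³ = 19.03 g·m⁻²·a⁻¹
Ordering by g·m⁻²·a⁻¹: copper (19) > zinc (12.7)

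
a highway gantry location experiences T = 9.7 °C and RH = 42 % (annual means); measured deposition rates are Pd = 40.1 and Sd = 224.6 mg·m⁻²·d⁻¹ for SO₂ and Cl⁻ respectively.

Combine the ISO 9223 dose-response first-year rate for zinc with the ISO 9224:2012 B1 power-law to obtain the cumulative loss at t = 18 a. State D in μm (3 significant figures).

D(18) = 17.5 μm

zinc: T≤10 °C ⇒ hinge +0.038·(9.7−10) = -0.0114
  Pd branch = 0.0129·Pd^0.44·e^(0.046·RH+f) = 0.4468 μm/a
  Cl⁻ term: 0.0175·224.6^0.57·exp(0.008·42+0.085·9.7) = 1.223
  sum: 0.4468 + 1.223 → r_corr = 1.67 μm/a
Power-law: D(18) = r_corr · 18^0.813
  D(18) = 1.67 × 18^0.813 = 1.67 × 10.48 = 17.5 μm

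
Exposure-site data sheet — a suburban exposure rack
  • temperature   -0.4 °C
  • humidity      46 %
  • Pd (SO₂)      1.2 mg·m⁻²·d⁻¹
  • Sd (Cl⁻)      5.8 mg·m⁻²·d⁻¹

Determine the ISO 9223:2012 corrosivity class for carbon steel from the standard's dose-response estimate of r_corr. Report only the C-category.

carbon steel: T≤10 °C ⇒ hinge +0.150·(-0.4−10) = -1.5600
  sulphur-dioxide contribution → 1.026 μm/a
  chloride contribution → 1.362 μm/a
  ⇒ r_corr(carbon steel) = 2.388 μm/a
ISO 9223 Table 2 (carbon steel): 1.3 < 2.39 ≤ 25 μm/a ⇒ C2

C2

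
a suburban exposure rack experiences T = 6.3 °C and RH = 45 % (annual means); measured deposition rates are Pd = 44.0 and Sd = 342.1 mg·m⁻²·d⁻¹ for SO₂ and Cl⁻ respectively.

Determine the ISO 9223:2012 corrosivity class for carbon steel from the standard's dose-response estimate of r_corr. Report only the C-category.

carbon steel: f(T) = +0.150·(T−10) [T≤10 °C] = -0.5550
  sulphur-dioxide contribution → 17.88 μm/a
  chloride contribution → 21.58 μm/a
  ⇒ r_corr(carbon steel) = 39.47 μm/a
39.5 μm/a falls in (25, 50] for carbon steel → category C3

C3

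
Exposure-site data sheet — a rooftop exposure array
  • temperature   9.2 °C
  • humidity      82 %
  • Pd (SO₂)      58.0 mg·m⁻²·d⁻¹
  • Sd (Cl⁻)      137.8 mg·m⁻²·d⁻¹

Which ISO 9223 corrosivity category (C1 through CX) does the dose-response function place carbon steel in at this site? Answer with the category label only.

C5

carbon steel: T≤10 °C ⇒ hinge +0.150·(9.2−10) = -0.1200
  Pd branch = 1.77·Pd^0.52·e^(0.02·RH+f) = 66.85 μm/a
  Cl⁻ term: 0.102·137.8^0.62·exp(0.033·82+0.04·9.2) = 46.77
  r_corr = 66.85 + 46.77 = 113.6 μm/a
ISO 9223 Table 2 (carbon steel): 80 < 114 ≤ 200 μm/a ⇒ C5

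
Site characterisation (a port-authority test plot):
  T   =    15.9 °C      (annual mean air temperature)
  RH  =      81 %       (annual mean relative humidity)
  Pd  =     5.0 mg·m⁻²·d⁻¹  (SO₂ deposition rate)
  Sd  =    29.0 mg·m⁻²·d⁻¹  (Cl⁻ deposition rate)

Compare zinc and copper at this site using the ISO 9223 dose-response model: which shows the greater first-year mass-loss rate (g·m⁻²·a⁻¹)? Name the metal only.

copper

zinc: T>10 °C ⇒ hinge -0.071·(15.9−10) = -0.4189
  SO₂ term: 0.0129·5.0^0.44·exp(0.046·81-0.4189) = 0.7151
  Cl⁻ term: 0.0175·29.0^0.57·exp(0.008·81+0.085·15.9) = 0.881
  sum: 0.7151 + 0.881 → r_corr = 1.596 μm/a
  mass loss = 1.596 μm/a × 7.14 g/cm³ = 11.4 g·m⁻²·a⁻¹
copper: f(T) = -0.080·(T−10) [T>10 °C] = -0.4720
  Pd branch = 0.0053·Pd^0.26·e^(0.059·RH+f) = 0.5977 μm/a
  Sd branch = 0.01025·Sd^0.27·e^(0.036·RH+0.049·T) = 1.024 μm/a
  r_corr = 0.5977 + 1.024 = 1.622 μm/a
  mass loss = 1.622 μm/a × 8.96 g/cm³ = 14.53 g·m⁻²·a⁻¹
Ordering by g·m⁻²·a⁻¹: copper (14.5) > zinc (11.4)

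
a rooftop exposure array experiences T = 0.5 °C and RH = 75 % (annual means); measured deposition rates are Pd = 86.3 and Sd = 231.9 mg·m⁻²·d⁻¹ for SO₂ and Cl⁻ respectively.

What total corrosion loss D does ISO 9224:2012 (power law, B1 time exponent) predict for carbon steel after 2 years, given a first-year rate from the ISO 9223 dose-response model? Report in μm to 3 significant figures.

carbon steel: T≤10 °C ⇒ hinge +0.150·(0.5−10) = -1.4250
  SO₂ term: 1.77·86.3^0.52·exp(0.02·75-1.4250) = 19.38
  Cl⁻ term: 0.102·231.9^0.62·exp(0.033·75+0.04·0.5) = 36.2
  r_corr = 19.38 + 36.2 = 55.57 μm/a
Long-term exponent b (ISO 9224 Table 2, B1) = 0.523
  D(2) = 55.57 × 2^0.523 = 55.57 × 1.437 = 79.85 μm

D(2) = 79.9 μm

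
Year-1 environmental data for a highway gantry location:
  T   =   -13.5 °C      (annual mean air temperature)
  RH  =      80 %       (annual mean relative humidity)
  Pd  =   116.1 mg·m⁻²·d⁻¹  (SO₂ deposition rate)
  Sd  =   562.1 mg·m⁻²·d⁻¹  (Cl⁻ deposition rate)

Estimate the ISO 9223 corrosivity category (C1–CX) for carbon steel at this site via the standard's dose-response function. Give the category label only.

C3

carbon steel: f(T) = +0.150·(T−10) [T≤10 °C] = -3.5250
  SO₂ term: 1.77·116.1^0.52·exp(0.02·80-3.5250) = 3.06
  Sd branch = 0.102·Sd^0.62·e^(0.033·RH+0.04·T) = 42.22 μm/a
  sum: 3.06 + 42.22 → r_corr = 45.28 μm/a
Category bounds: 25…50 μm/a bracket r_corr ⇒ C3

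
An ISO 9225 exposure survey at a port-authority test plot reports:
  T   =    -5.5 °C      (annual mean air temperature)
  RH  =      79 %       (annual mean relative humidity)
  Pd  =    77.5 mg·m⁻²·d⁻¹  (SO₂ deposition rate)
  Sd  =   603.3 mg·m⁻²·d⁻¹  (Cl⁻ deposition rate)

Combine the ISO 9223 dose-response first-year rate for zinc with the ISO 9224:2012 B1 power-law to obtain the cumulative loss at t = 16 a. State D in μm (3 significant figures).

D(16) = 25.1 μm

zinc: temperature factor f = +0.038·(-15.5) = -0.5890
  sulphur-dioxide contribution → 1.838 μm/a
  chloride contribution → 0.7932 μm/a
  total first-year rate 2.631 μm/a
ISO 9224: D(t) = r_corr · t^b with b = 0.813 (zinc, B1)
  D(16) = 2.631 × 16^0.813 = 2.631 × 9.527 = 25.07 μm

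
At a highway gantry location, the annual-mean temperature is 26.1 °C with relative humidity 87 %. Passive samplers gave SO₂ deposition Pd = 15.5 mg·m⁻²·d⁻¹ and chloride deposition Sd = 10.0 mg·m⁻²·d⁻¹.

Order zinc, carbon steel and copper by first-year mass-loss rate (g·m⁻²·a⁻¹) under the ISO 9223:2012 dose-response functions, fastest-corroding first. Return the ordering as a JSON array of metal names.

zinc: f(T) = -0.071·(T−10) [T>10 °C] = -1.1431
  sulphur-dioxide contribution → 0.7515 μm/a
  chloride contribution → 1.199 μm/a
  total first-year rate 1.95 μm/a
  mass loss = 1.95 μm/a × 7.14 g/cm³ = 13.93 g·m⁻²·a⁻¹
carbon steel: f(T) = -0.054·(T−10) [T>10 °C] = -0.8694
  sulphur-dioxide contribution → 17.58 μm/a
  chloride contribution → 21.32 μm/a
  ⇒ r_corr(carbon steel) = 38.9 μm/a
  mass loss = 38.9 μm/a × 7.85 g/cm³ = 305.4 g·m⁻²·a⁻¹
copper: T>10 °C ⇒ hinge -0.080·(26.1−10) = -1.2880
  sulphur-dioxide contribution → 0.5054 μm/a
  chloride contribution → 1.572 μm/a
  ⇒ r_corr(copper) = 2.077 μm/a
  mass loss = 2.077 μm/a × 8.96 g/cm³ = 18.61 g·m⁻²·a⁻¹
Ordering by g·m⁻²·a⁻¹: carbon steel (305) > copper (18.6) > zinc (13.9)

["carbon steel", "copper", "zinc"]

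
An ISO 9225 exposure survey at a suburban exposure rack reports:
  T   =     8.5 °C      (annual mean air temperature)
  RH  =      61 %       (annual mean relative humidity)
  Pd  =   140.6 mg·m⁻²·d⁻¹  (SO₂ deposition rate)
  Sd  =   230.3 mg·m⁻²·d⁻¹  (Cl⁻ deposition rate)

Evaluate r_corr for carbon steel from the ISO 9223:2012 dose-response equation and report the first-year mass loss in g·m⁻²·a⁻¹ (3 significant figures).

carbon steel: f(T) = +0.150·(T−10) [T≤10 °C] = -0.2250
  Pd branch = 1.77·Pd^0.52·e^(0.02·RH+f) = 62.67 μm/a
  Cl⁻ term: 0.102·230.3^0.62·exp(0.033·61+0.04·8.5) = 31.27
  sum: 62.67 + 31.27 → r_corr = 93.94 μm/a
Convert to mass loss: 93.94 μm/a × 7.85 g/cm³ = 737.4 g·m⁻²·a⁻¹

r_corr = 737 g·m⁻²·a⁻¹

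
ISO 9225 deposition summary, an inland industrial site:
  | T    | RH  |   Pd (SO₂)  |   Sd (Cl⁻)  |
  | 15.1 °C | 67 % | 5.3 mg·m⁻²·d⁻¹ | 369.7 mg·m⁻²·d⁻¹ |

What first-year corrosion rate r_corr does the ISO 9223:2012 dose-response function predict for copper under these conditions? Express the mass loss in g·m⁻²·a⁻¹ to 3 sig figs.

copper: temperature factor f = -0.080·(5.1) = -0.4080
  sulphur-dioxide contribution → 0.2832 μm/a
  chloride contribution → 1.183 μm/a
  total first-year rate 1.466 μm/a
Convert to mass loss: 1.466 μm/a × 8.96 g/cm³ = 13.14 g·m⁻²·a⁻¹

r_corr = 13.1 g·m⁻²·a⁻¹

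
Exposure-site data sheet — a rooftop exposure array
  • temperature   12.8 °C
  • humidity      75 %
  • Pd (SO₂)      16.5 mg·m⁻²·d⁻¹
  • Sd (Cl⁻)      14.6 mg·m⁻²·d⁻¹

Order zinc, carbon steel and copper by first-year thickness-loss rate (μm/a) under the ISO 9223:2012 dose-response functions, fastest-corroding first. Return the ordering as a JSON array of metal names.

zinc: temperature factor f = -0.071·(2.8) = -0.1988
  Pd branch = 0.0129·Pd^0.44·e^(0.046·RH+f) = 1.144 μm/a
  Sd branch = 0.0175·Sd^0.57·e^(0.008·RH+0.085·T) = 0.4363 μm/a
  sum: 1.144 + 0.4363 → r_corr = 1.58 μm/a
carbon steel: temperature factor f = -0.054·(2.8) = -0.1512
  Pd branch = 1.77·Pd^0.52·e^(0.02·RH+f) = 29.3 μm/a
  Cl⁻ term: 0.102·14.6^0.62·exp(0.033·75+0.04·12.8) = 10.66
  sum: 29.3 + 10.66 → r_corr = 39.96 μm/a
copper: f(T) = -0.080·(T−10) [T>10 °C] = -0.2240
  SO₂ term: 0.0053·16.5^0.26·exp(0.059·75-0.2240) = 0.7333
  Sd branch = 0.01025·Sd^0.27·e^(0.036·RH+0.049·T) = 0.589 μm/a
  sum: 0.7333 + 0.589 → r_corr = 1.322 μm/a
Ordering by μm/a: carbon steel (40) > zinc (1.58) > copper (1.32)

["carbon steel", "zinc", "copper"]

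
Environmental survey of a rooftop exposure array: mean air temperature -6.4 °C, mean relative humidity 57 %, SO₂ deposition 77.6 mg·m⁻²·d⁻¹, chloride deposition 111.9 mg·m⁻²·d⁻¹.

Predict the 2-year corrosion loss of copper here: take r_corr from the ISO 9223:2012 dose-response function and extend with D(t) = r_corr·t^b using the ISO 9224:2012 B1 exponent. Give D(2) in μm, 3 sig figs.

copper: temperature factor f = +0.126·(-16.4) = -2.0664
  Pd branch = 0.0053·Pd^0.26·e^(0.059·RH+f) = 0.06008 μm/a
  Cl⁻ term: 0.01025·111.9^0.27·exp(0.036·57+0.049·-6.4) = 0.2084
  r_corr = 0.06008 + 0.2084 = 0.2685 μm/a
Long-term exponent b (ISO 9224 Table 2, B1) = 0.667
  D(2) = 0.2685 × 2^0.667 = 0.2685 × 1.588 = 0.4263 μm

D(2) = 0.426 μm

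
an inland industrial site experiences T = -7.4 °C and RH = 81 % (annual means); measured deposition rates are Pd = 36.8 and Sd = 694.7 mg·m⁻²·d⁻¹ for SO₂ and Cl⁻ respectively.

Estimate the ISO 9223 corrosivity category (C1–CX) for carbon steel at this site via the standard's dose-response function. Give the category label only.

carbon steel: T≤10 °C ⇒ hinge +0.150·(-7.4−10) = -2.6100
  Pd branch = 1.77·Pd^0.52·e^(0.02·RH+f) = 4.288 μm/a
  Sd branch = 0.102·Sd^0.62·e^(0.033·RH+0.04·T) = 63.51 μm/a
  r_corr = 4.288 + 63.51 = 67.8 μm/a
Category bounds: 50…80 μm/a bracket r_corr ⇒ C4

C4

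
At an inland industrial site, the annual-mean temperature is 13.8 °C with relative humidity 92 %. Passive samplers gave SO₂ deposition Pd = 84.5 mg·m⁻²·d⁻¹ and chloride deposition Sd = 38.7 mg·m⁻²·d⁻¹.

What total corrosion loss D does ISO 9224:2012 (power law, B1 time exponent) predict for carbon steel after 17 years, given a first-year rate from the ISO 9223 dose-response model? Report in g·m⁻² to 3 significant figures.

D(17) = 4.38e+03 g·m⁻²

carbon steel: T>10 °C ⇒ hinge -0.054·(13.8−10) = -0.2052
  SO₂ term: 1.77·84.5^0.52·exp(0.02·92-0.2052) = 91.18
  Cl⁻ term: 0.102·38.7^0.62·exp(0.033·92+0.04·13.8) = 35.58
  sum: 91.18 + 35.58 → r_corr = 126.8 μm/a
ISO 9224: D(t) = r_corr · t^b with b = 0.523 (carbon steel, B1)
  D(17) = 126.8 × 17^0.523 = 126.8 × 4.401 = 557.9 μm
  Mass loss = 557.9 μm × 7.85 g/cm³ = 4379 g·m⁻²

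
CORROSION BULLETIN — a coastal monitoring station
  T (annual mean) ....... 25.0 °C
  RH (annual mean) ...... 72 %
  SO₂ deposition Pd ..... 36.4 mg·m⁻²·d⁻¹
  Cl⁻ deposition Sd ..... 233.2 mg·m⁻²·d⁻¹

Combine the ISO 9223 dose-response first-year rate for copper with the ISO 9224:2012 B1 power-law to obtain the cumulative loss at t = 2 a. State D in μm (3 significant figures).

copper: T>10 °C ⇒ hinge -0.080·(25.0−10) = -1.2000
  Pd branch = 0.0053·Pd^0.26·e^(0.059·RH+f) = 0.2844 μm/a
  Cl⁻ term: 0.01025·233.2^0.27·exp(0.036·72+0.049·25.0) = 2.031
  sum: 0.2844 + 2.031 → r_corr = 2.315 μm/a
Long-term exponent b (ISO 9224 Table 2, B1) = 0.667
  D(2) = 2.315 × 2^0.667 = 2.315 × 1.588 = 3.676 μm

D(2) = 3.68 μm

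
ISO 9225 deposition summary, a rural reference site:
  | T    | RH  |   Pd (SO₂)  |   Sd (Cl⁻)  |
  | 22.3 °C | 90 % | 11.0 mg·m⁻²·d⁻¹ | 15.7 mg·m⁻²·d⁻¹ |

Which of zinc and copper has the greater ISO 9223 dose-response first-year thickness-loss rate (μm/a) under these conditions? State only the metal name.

copper

zinc: f(T) = -0.071·(T−10) [T>10 °C] = -0.8733
  Pd branch = 0.0129·Pd^0.44·e^(0.046·RH+f) = 0.9717 μm/a
  Sd branch = 0.0175·Sd^0.57·e^(0.008·RH+0.085·T) = 1.15 μm/a
  r_corr = 0.9717 + 1.15 = 2.121 μm/a
copper: temperature factor f = -0.080·(12.3) = -0.9840
  SO₂ term: 0.0053·11.0^0.26·exp(0.059·90-0.9840) = 0.7478
  Cl⁻ term: 0.01025·15.7^0.27·exp(0.036·90+0.049·22.3) = 1.642
  sum: 0.7478 + 1.642 → r_corr = 2.389 μm/a
Ordering by μm/a: copper (2.39) > zinc (2.12)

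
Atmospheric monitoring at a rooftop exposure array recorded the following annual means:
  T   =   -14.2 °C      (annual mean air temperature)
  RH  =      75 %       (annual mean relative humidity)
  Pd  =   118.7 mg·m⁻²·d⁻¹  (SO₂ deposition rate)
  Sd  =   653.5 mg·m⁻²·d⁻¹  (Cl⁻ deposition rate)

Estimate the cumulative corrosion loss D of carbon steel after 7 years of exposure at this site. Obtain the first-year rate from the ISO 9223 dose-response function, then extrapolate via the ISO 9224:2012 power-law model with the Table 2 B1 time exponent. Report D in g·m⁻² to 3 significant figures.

D(7) = 885 g·m⁻²

carbon steel: T≤10 °C ⇒ hinge +0.150·(-14.2−10) = -3.6300
  sulphur-dioxide contribution → 2.521 μm/a
  chloride contribution → 38.22 μm/a
  total first-year rate 40.74 μm/a
Power-law: D(7) = r_corr · 7^0.523
  D(7) = 40.74 × 7^0.523 = 40.74 × 2.767 = 112.7 μm
  Mass loss = 112.7 μm × 7.85 g/cm³ = 884.8 g·m⁻²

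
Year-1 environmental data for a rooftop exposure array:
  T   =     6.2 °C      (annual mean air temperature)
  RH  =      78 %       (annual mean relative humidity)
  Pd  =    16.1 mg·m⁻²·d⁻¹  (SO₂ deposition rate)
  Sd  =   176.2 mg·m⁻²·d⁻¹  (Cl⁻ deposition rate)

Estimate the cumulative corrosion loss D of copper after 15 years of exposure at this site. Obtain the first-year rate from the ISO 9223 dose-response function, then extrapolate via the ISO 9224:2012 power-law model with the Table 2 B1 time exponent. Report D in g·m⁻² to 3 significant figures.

copper: f(T) = +0.126·(T−10) [T≤10 °C] = -0.4788
  sulphur-dioxide contribution → 0.6741 μm/a
  chloride contribution → 0.9302 μm/a
  ⇒ r_corr(copper) = 1.604 μm/a
ISO 9224: D(t) = r_corr · t^b with b = 0.667 (copper, B1)
  D(15) = 1.604 × 15^0.667 = 1.604 × 6.088 = 9.767 μm
  Mass loss = 9.767 μm × 8.96 g/cm³ = 87.51 g·m⁻²

D(15) = 87.5 g·m⁻²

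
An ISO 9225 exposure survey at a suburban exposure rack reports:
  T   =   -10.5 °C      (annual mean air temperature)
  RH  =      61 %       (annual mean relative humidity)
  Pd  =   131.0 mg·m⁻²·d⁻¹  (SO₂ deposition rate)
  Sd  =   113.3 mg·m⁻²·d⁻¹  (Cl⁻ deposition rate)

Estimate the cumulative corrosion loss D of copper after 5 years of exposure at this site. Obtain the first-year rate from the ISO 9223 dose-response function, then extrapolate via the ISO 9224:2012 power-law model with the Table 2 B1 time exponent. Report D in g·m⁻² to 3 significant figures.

D(5) = 6.54 g·m⁻²

copper: temperature factor f = +0.126·(-20.5) = -2.5830
  SO₂ term: 0.0053·131.0^0.26·exp(0.059·61-2.5830) = 0.052
  Sd branch = 0.01025·Sd^0.27·e^(0.036·RH+0.049·T) = 0.1975 μm/a
  sum: 0.052 + 0.1975 → r_corr = 0.2495 μm/a
ISO 9224: D(t) = r_corr · t^b with b = 0.667 (copper, B1)
  D(5) = 0.2495 × 5^0.667 = 0.2495 × 2.926 = 0.73 μm
  Mass loss = 0.73 μm × 8.96 g/cm³ = 6.541 g·m⁻²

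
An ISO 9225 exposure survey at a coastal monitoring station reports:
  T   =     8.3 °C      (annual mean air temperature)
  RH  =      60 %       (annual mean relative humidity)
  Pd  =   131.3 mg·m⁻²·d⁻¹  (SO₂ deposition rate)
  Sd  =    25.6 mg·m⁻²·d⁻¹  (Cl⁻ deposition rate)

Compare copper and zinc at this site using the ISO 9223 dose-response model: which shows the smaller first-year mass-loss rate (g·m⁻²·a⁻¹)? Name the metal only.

copper

copper: f(T) = +0.126·(T−10) [T≤10 °C] = -0.2142
  Pd branch = 0.0053·Pd^0.26·e^(0.059·RH+f) = 0.5241 μm/a
  Cl⁻ term: 0.01025·25.6^0.27·exp(0.036·60+0.049·8.3) = 0.3204
  r_corr = 0.5241 + 0.3204 = 0.8445 μm/a
  mass loss = 0.8445 μm/a × 8.96 g/cm³ = 7.566 g·m⁻²·a⁻¹
zinc: T≤10 °C ⇒ hinge +0.038·(8.3−10) = -0.0646
  SO₂ term: 0.0129·131.3^0.44·exp(0.046·60-0.0646) = 1.634
  Sd branch = 0.0175·Sd^0.57·e^(0.008·RH+0.085·T) = 0.3636 μm/a
  r_corr = 1.634 + 0.3636 = 1.997 μm/a
  mass loss = 1.997 μm/a × 7.14 g/cm³ = 14.26 g·m⁻²·a⁻¹
Ordering by g·m⁻²·a⁻¹: zinc (14.3) > copper (7.57)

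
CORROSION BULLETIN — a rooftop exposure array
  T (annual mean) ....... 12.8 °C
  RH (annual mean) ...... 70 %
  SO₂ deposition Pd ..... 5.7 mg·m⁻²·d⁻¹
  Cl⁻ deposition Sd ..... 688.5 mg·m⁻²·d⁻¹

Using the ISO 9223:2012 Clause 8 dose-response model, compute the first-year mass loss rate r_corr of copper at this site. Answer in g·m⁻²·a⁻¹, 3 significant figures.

copper: T>10 °C ⇒ hinge -0.080·(12.8−10) = -0.2240
  Pd branch = 0.0053·Pd^0.26·e^(0.059·RH+f) = 0.4141 μm/a
  Sd branch = 0.01025·Sd^0.27·e^(0.036·RH+0.049·T) = 1.392 μm/a
  r_corr = 0.4141 + 1.392 = 1.807 μm/a
Convert to mass loss: 1.807 μm/a × 8.96 g/cm³ = 16.19 g·m⁻²·a⁻¹

r_corr = 16.2 g·m⁻²·a⁻¹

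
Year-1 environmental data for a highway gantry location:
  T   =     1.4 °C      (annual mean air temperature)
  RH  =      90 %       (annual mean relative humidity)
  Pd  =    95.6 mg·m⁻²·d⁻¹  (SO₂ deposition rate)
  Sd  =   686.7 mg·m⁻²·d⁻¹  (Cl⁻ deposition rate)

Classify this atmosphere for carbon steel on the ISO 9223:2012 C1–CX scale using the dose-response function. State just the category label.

carbon steel: f(T) = +0.150·(T−10) [T≤10 °C] = -1.2900
  Pd branch = 1.77·Pd^0.52·e^(0.02·RH+f) = 31.57 μm/a
  Sd branch = 0.102·Sd^0.62·e^(0.033·RH+0.04·T) = 120.7 μm/a
  r_corr = 31.57 + 120.7 = 152.2 μm/a
152 μm/a falls in (80, 200] for carbon steel → category C5

C5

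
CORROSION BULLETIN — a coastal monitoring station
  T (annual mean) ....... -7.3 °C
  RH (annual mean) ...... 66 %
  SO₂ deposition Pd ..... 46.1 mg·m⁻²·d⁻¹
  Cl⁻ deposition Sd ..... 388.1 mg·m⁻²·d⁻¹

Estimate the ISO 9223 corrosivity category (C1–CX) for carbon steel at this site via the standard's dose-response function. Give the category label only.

C3

carbon steel: T≤10 °C ⇒ hinge +0.150·(-7.3−10) = -2.5950
  SO₂ term: 1.77·46.1^0.52·exp(0.02·66-2.5950) = 3.626
  Sd branch = 0.102·Sd^0.62·e^(0.033·RH+0.04·T) = 27.09 μm/a
  sum: 3.626 + 27.09 → r_corr = 30.72 μm/a
Category bounds: 25…50 μm/a bracket r_corr ⇒ C3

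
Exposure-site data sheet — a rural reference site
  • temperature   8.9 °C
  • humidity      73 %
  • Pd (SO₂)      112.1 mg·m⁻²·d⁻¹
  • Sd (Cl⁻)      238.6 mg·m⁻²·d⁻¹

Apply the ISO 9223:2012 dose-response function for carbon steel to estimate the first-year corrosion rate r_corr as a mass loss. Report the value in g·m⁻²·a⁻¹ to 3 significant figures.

carbon steel: f(T) = +0.150·(T−10) [T≤10 °C] = -0.1650
  sulphur-dioxide contribution → 75.19 μm/a
  chloride contribution → 48.26 μm/a
  ⇒ r_corr(carbon steel) = 123.5 μm/a
Convert to mass loss: 123.5 μm/a × 7.85 g/cm³ = 969.1 g·m⁻²·a⁻¹

r_corr = 969 g·m⁻²·a⁻¹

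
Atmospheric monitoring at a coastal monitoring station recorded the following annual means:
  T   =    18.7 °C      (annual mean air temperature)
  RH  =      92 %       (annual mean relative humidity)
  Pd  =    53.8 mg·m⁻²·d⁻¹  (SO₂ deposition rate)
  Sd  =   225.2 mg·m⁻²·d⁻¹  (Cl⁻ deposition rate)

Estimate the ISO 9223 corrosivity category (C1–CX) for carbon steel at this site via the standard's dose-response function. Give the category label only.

C5

carbon steel: f(T) = -0.054·(T−10) [T>10 °C] = -0.4698
  SO₂ term: 1.77·53.8^0.52·exp(0.02·92-0.4698) = 55.34
  Cl⁻ term: 0.102·225.2^0.62·exp(0.033·92+0.04·18.7) = 129
  r_corr = 55.34 + 129 = 184.3 μm/a
Category bounds: 80…200 μm/a bracket r_corr ⇒ C5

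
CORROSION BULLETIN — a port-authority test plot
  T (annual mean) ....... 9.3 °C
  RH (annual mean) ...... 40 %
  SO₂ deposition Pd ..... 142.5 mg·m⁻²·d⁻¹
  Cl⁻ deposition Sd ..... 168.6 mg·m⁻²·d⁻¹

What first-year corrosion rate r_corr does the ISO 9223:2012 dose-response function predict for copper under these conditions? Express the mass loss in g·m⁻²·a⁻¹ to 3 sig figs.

copper: T≤10 °C ⇒ hinge +0.126·(9.3−10) = -0.0882
  Pd branch = 0.0053·Pd^0.26·e^(0.059·RH+f) = 0.1866 μm/a
  Sd branch = 0.01025·Sd^0.27·e^(0.036·RH+0.049·T) = 0.2724 μm/a
  r_corr = 0.1866 + 0.2724 = 0.459 μm/a
Convert to mass loss: 0.459 μm/a × 8.96 g/cm³ = 4.113 g·m⁻²·a⁻¹

r_corr = 4.11 g·m⁻²·a⁻¹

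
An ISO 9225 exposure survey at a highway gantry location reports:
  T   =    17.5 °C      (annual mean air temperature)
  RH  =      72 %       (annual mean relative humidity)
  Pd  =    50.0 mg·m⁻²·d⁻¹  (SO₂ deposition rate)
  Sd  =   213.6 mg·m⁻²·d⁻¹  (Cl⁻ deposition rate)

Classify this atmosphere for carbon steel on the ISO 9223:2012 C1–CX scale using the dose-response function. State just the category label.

C5

carbon steel: f(T) = -0.054·(T−10) [T>10 °C] = -0.4050
  sulphur-dioxide contribution → 38.1 μm/a
  chloride contribution → 61.5 μm/a
  total first-year rate 99.6 μm/a
ISO 9223 Table 2 (carbon steel): 80 < 99.6 ≤ 200 μm/a ⇒ C5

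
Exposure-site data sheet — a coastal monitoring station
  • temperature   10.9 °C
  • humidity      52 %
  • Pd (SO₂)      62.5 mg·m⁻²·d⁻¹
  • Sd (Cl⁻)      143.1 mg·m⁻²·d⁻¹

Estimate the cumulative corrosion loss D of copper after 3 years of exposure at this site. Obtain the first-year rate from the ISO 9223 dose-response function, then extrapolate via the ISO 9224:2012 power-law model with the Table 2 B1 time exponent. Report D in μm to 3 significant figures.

copper: temperature factor f = -0.080·(0.9) = -0.0720
  Pd branch = 0.0053·Pd^0.26·e^(0.059·RH+f) = 0.3107 μm/a
  Cl⁻ term: 0.01025·143.1^0.27·exp(0.036·52+0.049·10.9) = 0.4342
  r_corr = 0.3107 + 0.4342 = 0.7449 μm/a
ISO 9224: D(t) = r_corr · t^b with b = 0.667 (copper, B1)
  D(3) = 0.7449 × 3^0.667 = 0.7449 × 2.081 = 1.55 μm

D(3) = 1.55 μm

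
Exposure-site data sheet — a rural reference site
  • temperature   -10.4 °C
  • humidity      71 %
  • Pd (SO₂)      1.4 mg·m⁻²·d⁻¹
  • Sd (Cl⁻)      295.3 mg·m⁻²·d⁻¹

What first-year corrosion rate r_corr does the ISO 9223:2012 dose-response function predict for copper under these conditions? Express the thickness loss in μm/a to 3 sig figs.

copper: T≤10 °C ⇒ hinge +0.126·(-10.4−10) = -2.5704
  sulphur-dioxide contribution → 0.02919 μm/a
  chloride contribution → 0.3685 μm/a
  total first-year rate 0.3977 μm/a

r_corr = 0.398 μm/a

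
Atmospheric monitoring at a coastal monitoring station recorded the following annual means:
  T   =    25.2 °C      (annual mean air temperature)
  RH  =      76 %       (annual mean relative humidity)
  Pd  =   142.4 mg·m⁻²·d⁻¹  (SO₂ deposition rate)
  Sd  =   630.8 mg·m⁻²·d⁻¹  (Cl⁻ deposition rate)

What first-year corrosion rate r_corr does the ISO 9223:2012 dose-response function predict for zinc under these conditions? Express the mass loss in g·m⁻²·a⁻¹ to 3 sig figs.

r_corr = 86.2 g·m⁻²·a⁻¹

zinc: T>10 °C ⇒ hinge -0.071·(25.2−10) = -1.0792
  SO₂ term: 0.0129·142.4^0.44·exp(0.046·76-1.0792) = 1.282
  Sd branch = 0.0175·Sd^0.57·e^(0.008·RH+0.085·T) = 10.8 μm/a
  sum: 1.282 + 10.8 → r_corr = 12.08 μm/a
Convert to mass loss: 12.08 μm/a × 7.14 g/cm³ = 86.24 g·m⁻²·a⁻¹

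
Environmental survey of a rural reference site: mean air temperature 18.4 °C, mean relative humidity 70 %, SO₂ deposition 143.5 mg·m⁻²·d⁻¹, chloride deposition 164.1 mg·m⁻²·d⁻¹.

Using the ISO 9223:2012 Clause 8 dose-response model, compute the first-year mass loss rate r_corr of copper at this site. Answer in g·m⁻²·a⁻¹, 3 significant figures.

r_corr = 16.6 g·m⁻²·a⁻¹

copper: f(T) = -0.080·(T−10) [T>10 °C] = -0.6720
  sulphur-dioxide contribution → 0.6121 μm/a
  chloride contribution → 1.244 μm/a
  ⇒ r_corr(copper) = 1.856 μm/a
Convert to mass loss: 1.856 μm/a × 8.96 g/cm³ = 16.63 g·m⁻²·a⁻¹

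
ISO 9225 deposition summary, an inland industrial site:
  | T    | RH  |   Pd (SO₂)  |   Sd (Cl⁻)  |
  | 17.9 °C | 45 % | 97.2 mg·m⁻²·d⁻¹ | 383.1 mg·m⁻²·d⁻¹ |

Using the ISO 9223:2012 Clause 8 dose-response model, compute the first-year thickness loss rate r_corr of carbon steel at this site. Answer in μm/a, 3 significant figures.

r_corr = 67.5 μm/a

carbon steel: T>10 °C ⇒ hinge -0.054·(17.9−10) = -0.4266
  Pd branch = 1.77·Pd^0.52·e^(0.02·RH+f) = 30.7 μm/a
  Cl⁻ term: 0.102·383.1^0.62·exp(0.033·45+0.04·17.9) = 36.82
  sum: 30.7 + 36.82 → r_corr = 67.53 μm/a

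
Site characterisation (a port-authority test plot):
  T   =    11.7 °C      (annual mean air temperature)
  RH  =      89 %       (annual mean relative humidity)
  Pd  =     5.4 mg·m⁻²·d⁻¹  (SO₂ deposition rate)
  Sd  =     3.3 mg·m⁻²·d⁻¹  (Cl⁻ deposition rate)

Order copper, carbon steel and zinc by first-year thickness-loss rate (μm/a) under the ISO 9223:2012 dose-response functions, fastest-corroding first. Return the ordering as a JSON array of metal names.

copper: T>10 °C ⇒ hinge -0.080·(11.7−10) = -0.1360
  SO₂ term: 0.0053·5.4^0.26·exp(0.059·89-0.1360) = 1.368
  Cl⁻ term: 0.01025·3.3^0.27·exp(0.036·89+0.049·11.7) = 0.6183
  r_corr = 1.368 + 0.6183 = 1.986 μm/a
carbon steel: f(T) = -0.054·(T−10) [T>10 °C] = -0.0918
  SO₂ term: 1.77·5.4^0.52·exp(0.02·89-0.0918) = 23.01
  Cl⁻ term: 0.102·3.3^0.62·exp(0.033·89+0.04·11.7) = 6.439
  sum: 23.01 + 6.439 → r_corr = 29.45 μm/a
zinc: f(T) = -0.071·(T−10) [T>10 °C] = -0.1207
  Pd branch = 0.0129·Pd^0.44·e^(0.046·RH+f) = 1.44 μm/a
  Cl⁻ term: 0.0175·3.3^0.57·exp(0.008·89+0.085·11.7) = 0.1904
  r_corr = 1.44 + 0.1904 = 1.631 μm/a
Ordering by μm/a: carbon steel (29.5) > copper (1.99) > zinc (1.63)

["carbon steel", "copper", "zinc"]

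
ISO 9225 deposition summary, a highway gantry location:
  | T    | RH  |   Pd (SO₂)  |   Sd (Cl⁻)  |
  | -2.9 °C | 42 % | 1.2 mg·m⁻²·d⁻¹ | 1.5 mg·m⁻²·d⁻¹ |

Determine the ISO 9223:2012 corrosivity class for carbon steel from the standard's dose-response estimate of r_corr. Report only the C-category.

carbon steel: f(T) = +0.150·(T−10) [T≤10 °C] = -1.9350
  SO₂ term: 1.77·1.2^0.52·exp(0.02·42-1.9350) = 0.651
  Sd branch = 0.102·Sd^0.62·e^(0.033·RH+0.04·T) = 0.467 μm/a
  sum: 0.651 + 0.467 → r_corr = 1.118 μm/a
1.12 μm/a falls in (0, 1.3] for carbon steel → category C1

C1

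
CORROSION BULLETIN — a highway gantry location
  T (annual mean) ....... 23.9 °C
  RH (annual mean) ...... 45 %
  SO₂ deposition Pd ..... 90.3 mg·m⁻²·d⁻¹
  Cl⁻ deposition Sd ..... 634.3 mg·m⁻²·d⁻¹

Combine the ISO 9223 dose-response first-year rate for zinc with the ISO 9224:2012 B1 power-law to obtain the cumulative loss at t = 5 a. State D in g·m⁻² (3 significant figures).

D(5) = 207 g·m⁻²

zinc: temperature factor f = -0.071·(13.9) = -0.9869
  sulphur-dioxide contribution → 0.2764 μm/a
  chloride contribution → 7.568 μm/a
  ⇒ r_corr(zinc) = 7.844 μm/a
Power-law: D(5) = r_corr · 5^0.813
  D(5) = 7.844 × 5^0.813 = 7.844 × 3.701 = 29.03 μm
  Mass loss = 29.03 μm × 7.14 g/cm³ = 207.3 g·m⁻²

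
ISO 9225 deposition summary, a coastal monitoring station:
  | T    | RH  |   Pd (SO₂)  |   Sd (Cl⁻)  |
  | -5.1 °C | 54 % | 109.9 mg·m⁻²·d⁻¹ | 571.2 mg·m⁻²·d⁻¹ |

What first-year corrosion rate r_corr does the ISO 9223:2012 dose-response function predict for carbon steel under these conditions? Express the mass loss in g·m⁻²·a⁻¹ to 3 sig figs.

carbon steel: temperature factor f = +0.150·(-15.1) = -2.2650
  Pd branch = 1.77·Pd^0.52·e^(0.02·RH+f) = 6.232 μm/a
  Sd branch = 0.102·Sd^0.62·e^(0.033·RH+0.04·T) = 25.3 μm/a
  sum: 6.232 + 25.3 → r_corr = 31.53 μm/a
Convert to mass loss: 31.53 μm/a × 7.85 g/cm³ = 247.5 g·m⁻²·a⁻¹

r_corr = 248 g·m⁻²·a⁻¹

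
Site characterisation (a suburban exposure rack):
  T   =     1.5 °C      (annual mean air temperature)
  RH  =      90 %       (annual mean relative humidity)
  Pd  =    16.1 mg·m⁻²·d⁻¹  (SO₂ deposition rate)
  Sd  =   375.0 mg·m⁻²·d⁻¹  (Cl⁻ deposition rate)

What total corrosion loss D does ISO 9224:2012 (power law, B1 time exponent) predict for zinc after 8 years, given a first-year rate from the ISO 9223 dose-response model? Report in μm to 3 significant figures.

zinc: temperature factor f = +0.038·(-8.5) = -0.3230
  SO₂ term: 0.0129·16.1^0.44·exp(0.046·90-0.3230) = 1.992
  Sd branch = 0.0175·Sd^0.57·e^(0.008·RH+0.085·T) = 1.198 μm/a
  r_corr = 1.992 + 1.198 = 3.19 μm/a
Power-law: D(8) = r_corr · 8^0.813
  D(8) = 3.19 × 8^0.813 = 3.19 × 5.423 = 17.3 μm

D(8) = 17.3 μm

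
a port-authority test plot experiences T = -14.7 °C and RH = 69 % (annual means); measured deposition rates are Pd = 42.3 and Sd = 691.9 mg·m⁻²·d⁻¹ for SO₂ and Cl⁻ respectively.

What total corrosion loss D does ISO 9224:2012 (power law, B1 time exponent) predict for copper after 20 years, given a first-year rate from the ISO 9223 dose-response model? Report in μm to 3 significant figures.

copper: temperature factor f = +0.126·(-24.7) = -3.1122
  Pd branch = 0.0053·Pd^0.26·e^(0.059·RH+f) = 0.0366 μm/a
  Cl⁻ term: 0.01025·691.9^0.27·exp(0.036·69+0.049·-14.7) = 0.3495
  r_corr = 0.0366 + 0.3495 = 0.3861 μm/a
Long-term exponent b (ISO 9224 Table 2, B1) = 0.667
  D(20) = 0.3861 × 20^0.667 = 0.3861 × 7.375 = 2.848 μm

D(20) = 2.85 μm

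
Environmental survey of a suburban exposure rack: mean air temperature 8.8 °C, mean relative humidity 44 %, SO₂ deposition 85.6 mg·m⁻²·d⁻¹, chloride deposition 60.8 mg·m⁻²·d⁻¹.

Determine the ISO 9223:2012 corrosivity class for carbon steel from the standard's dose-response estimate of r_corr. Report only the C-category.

C3

carbon steel: f(T) = +0.150·(T−10) [T≤10 °C] = -0.1800
  Pd branch = 1.77·Pd^0.52·e^(0.02·RH+f) = 36.05 μm/a
  Sd branch = 0.102·Sd^0.62·e^(0.033·RH+0.04·T) = 7.908 μm/a
  r_corr = 36.05 + 7.908 = 43.96 μm/a
44 μm/a falls in (25, 50] for carbon steel → category C3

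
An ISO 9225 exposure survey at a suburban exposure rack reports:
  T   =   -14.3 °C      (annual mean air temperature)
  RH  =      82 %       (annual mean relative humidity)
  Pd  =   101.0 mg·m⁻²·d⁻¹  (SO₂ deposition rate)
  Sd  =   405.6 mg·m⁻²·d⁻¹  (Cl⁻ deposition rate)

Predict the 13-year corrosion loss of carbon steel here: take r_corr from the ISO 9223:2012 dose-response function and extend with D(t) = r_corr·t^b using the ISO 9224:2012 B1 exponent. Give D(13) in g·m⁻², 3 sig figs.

D(13) = 1.15e+03 g·m⁻²

carbon steel: T≤10 °C ⇒ hinge +0.150·(-14.3−10) = -3.6450
  SO₂ term: 1.77·101.0^0.52·exp(0.02·82-3.6450) = 2.627
  Sd branch = 0.102·Sd^0.62·e^(0.033·RH+0.04·T) = 35.68 μm/a
  r_corr = 2.627 + 35.68 = 38.31 μm/a
Power-law: D(13) = r_corr · 13^0.523
  D(13) = 38.31 × 13^0.523 = 38.31 × 3.825 = 146.5 μm
  Mass loss = 146.5 μm × 7.85 g/cm³ = 1150 g·m⁻²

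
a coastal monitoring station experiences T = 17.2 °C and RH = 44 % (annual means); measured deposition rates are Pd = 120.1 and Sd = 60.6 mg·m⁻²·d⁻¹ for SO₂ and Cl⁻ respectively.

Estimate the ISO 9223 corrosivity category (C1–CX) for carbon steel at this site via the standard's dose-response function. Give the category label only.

carbon steel: f(T) = -0.054·(T−10) [T>10 °C] = -0.3888
  SO₂ term: 1.77·120.1^0.52·exp(0.02·44-0.3888) = 34.89
  Sd branch = 0.102·Sd^0.62·e^(0.033·RH+0.04·T) = 11.04 μm/a
  r_corr = 34.89 + 11.04 = 45.93 μm/a
ISO 9223 Table 2 (carbon steel): 25 < 45.9 ≤ 50 μm/a ⇒ C3

C3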